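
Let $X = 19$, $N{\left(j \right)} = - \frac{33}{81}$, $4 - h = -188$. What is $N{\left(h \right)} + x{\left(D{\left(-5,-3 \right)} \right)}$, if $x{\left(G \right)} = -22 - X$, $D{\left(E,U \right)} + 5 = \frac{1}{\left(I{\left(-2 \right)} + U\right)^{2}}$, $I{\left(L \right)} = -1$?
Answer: $- \frac{1118}{27} \approx -41.407$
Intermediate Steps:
$h = 192$ ($h = 4 - -188 = 4 + 188 = 192$)
$N{\left(j \right)} = - \frac{11}{27}$ ($N{\left(j \right)} = \left(-33\right) \frac{1}{81} = - \frac{11}{27}$)
$D{\left(E,U \right)} = -5 + \frac{1}{\left(-1 + U\right)^{2}}$
$x{\left(G \right)} = -41$ ($x{\left(G \right)} = -22 - 19 = -41$)
$N{\left(h \right)} + x{\left(D{\left(-5,-3 \right)} \right)} = - \frac{11}{27} - 41 = - \frac{1118}{27}$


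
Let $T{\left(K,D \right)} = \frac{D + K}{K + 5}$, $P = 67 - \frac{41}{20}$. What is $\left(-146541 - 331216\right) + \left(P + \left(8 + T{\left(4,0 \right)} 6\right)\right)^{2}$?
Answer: $- \frac{1699340831}{3600} \approx -4.7204 \cdot 10^{5}$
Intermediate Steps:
$P = \frac{1299}{20}$ ($P = 67 - 41 \cdot \frac{1}{20} = 67 - \frac{41}{20} = \frac{1299}{20} \approx 64.95$)
$T{\left(K,D \right)} = \frac{D + K}{5 + K}$
$\left(-146541 - 331216\right) + \left(P + \left(8 + T{\left(4,0 \right)} 6\right)\right)^{2} = \left(-146541 - 331216\right) + \left(\frac{1299}{20} + \left(8 + \frac{0 + 4}{5 + 4} \cdot 6\right)\right)^{2} = -477757 + \left(\frac{1299}{20} + \left(8 + \frac{1}{9} \cdot 4 \cdot 6\right)\right)^{2} = -477757 + \left(\frac{1299}{20} + \left(8 + \frac{4}{9} \cdot 6\right)\right)^{2} = -477757 + \left(\frac{1299}{20} + \left(8 + \frac{8}{3}\right)\right)^{2} = -477757 + \left(\frac{1299}{20} + \frac{32}{3}\right)^{2} = -477757 + \left(\frac{4537}{60}\right)^{2} = -477757 + \frac{20584369}{3600} = - \frac{1699340831}{3600}$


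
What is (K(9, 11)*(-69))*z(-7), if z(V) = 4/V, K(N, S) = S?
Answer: 3036/7 ≈ 433.71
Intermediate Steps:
(K(9, 11)*(-69))*z(-7) = (11*(-69))*(4/(-7)) = -3036*(-1)/7 = -759*(-4/7) = 3036/7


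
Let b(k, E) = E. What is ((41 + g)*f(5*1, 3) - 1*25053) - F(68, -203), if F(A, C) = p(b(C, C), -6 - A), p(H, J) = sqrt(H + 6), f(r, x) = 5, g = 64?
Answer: -24528 - I*sqrt(197) ≈ -24528.0 - 14.036*I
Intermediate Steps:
p(H, J) = sqrt(6 + H)
F(A, C) = sqrt(6 + C)
((41 + g)*f(5*1, 3) - 1*25053) - F(68, -203) = ((41 + 64)*5 - 1*25053) - sqrt(6 - 203) = (105*5 - 25053) - sqrt(-197) = (525 - 25053) - I*sqrt(197) = -24528 - I*sqrt(197)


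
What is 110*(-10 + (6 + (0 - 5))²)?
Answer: -990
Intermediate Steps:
110*(-10 + (6 + (0 - 5))²) = 110*(-10 + (6 - 5)²) = 110*(-10 + 1²) = 110*(-10 + 1) = 110*(-9) = -990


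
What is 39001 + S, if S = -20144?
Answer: 18857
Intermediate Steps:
39001 + S = 39001 - 20144 = 18857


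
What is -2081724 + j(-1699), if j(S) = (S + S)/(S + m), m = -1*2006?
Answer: -7712784022/3705 ≈ -2.0817e+6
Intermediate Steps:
m = -2006
j(S) = 2*S/(-2006 + S) (j(S) = (S + S)/(S - 2006) = (2*S)/(-2006 + S) = 2*S/(-2006 + S))
-2081724 + j(-1699) = -2081724 + 2*(-1699)/(-2006 - 1699) = -2081724 + 2*(-1699)/(-3705) = -2081724 + 2*(-1699)*(-1/3705) = -2081724 + 3398/3705 = -7712784022/3705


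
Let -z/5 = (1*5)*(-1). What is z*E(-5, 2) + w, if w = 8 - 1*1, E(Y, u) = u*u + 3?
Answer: 182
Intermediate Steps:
E(Y, u) = 3 + u**2 (E(Y, u) = u**2 + 3 = 3 + u**2)
z = 25 (z = -5*1*5*(-1) = -25*(-1) = -5*(-5) = 25)
w = 7 (w = 8 - 1 = 7)
z*E(-5, 2) + w = 25*(3 + 2**2) + 7 = 25*(3 + 4) + 7 = 25*7 + 7 = 175 + 7 = 182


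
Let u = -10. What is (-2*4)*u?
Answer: 80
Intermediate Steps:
(-2*4)*u = -2*4*(-10) = -8*(-10) = 80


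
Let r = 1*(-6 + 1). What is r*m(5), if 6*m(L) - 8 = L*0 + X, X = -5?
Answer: -5/2 ≈ -2.5000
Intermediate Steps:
m(L) = ½ (m(L) = 4/3 + (L*0 - 5)/6 = 4/3 + (0 - 5)/6 = 4/3 + (⅙)*(-5) = 4/3 - ⅚ = ½)
r = -5 (r = 1*(-5) = -5)
r*m(5) = -5*½ = -5/2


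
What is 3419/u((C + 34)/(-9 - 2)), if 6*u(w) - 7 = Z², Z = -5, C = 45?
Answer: 10257/16 ≈ 641.06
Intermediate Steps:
u(w) = 16/3 (u(w) = 7/6 + (⅙)*(-5)² = 7/6 + (⅙)*25 = 7/6 + 25/6 = 16/3)
3419/u((C + 34)/(-9 - 2)) = 3419/(16/3) = 3419*(3/16) = 10257/16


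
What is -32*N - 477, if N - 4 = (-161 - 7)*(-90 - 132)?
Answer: -1194077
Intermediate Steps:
N = 37300 (N = 4 + (-161 - 7)*(-90 - 132) = 4 - 168*(-222) = 4 + 37296 = 37300)
-32*N - 477 = -32*37300 - 477 = -1193600 - 477 = -1194077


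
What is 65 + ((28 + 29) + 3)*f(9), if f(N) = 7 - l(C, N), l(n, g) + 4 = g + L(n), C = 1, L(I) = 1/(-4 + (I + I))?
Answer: 215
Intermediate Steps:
L(I) = 1/(-4 + 2*I)
l(n, g) = -4 + g + 1/(2*(-2 + n)) (l(n, g) = -4 + (g + 1/(2*(-2 + n))) = -4 + g + 1/(2*(-2 + n)))
f(N) = 23/2 - N (f(N) = 7 - (1/2 + (-4 + N)*(-2 + 1))/(-2 + 1) = 7 - (1/2 + (-4 + N)*(-1))/(-1) = 7 - (-1)*(1/2 + (4 - N)) = 7 - (-1)*(9/2 - N) = 7 - (-9/2 + N) = 7 + (9/2 - N) = 23/2 - N)
65 + ((28 + 29) + 3)*f(9) = 65 + ((28 + 29) + 3)*(23/2 - 1*9) = 65 + (57 + 3)*(23/2 - 9) = 65 + 60*(5/2) = 65 + 150 = 215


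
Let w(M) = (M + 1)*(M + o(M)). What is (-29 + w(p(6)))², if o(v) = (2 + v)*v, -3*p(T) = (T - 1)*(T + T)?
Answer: 42107121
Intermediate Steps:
p(T) = -2*T*(-1 + T)/3 (p(T) = -(T - 1)*(T + T)/3 = -(-1 + T)*2*T/3 = -2*T*(-1 + T)/3)
o(v) = v*(2 + v)
w(M) = (1 + M)*(M + M*(2 + M)) (w(M) = (M + 1)*(M + M*(2 + M)) = (1 + M)*(M + M*(2 + M)))
(-29 + w(p(6)))² = (-29 + ((⅔)*6*(1 - 1*6))*(3 + ((⅔)*6*(1 - 1*6))² + 4*((⅔)*6*(1 - 1*6))))² = (-29 + ((⅔)*6*(1 - 6))*(3 + ((⅔)*6*(1 - 6))² + 4*((⅔)*6*(1 - 6))))² = (-29 + ((⅔)*6*(-5))*(3 + ((⅔)*6*(-5))² + 4*((⅔)*6*(-5))))² = (-29 - 20*(3 + (-20)² + 4*(-20)))² = (-29 - 20*(3 + 400 - 80))² = (-29 - 20*323)² = (-29 - 6460)² = (-6489)² = 42107121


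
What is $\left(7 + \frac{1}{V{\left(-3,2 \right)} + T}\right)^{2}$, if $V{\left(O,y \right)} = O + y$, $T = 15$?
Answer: $\frac{9801}{196} \approx 50.005$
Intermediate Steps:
$\left(7 + \frac{1}{V{\left(-3,2 \right)} + T}\right)^{2} = \left(7 + \frac{1}{\left(-3 + 2\right) + 15}\right)^{2} = \left(7 + \frac{1}{-1 + 15}\right)^{2} = \left(7 + \frac{1}{14}\right)^{2} = \left(\frac{99}{14}\right)^{2} = \frac{9801}{196}$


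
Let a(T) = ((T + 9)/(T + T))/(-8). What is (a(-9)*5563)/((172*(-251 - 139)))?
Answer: 0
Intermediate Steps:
a(T) = -(9 + T)/(16*T) (a(T) = ((9 + T)/((2*T)))*(-⅛) = ((9 + T)*(1/(2*T)))*(-⅛) = ((9 + T)/(2*T))*(-⅛) = -(9 + T)/(16*T))
(a(-9)*5563)/((172*(-251 - 139))) = (((1/16)*(-9 - 1*(-9))/(-9))*5563)/((172*(-251 - 139))) = (((1/16)*(-⅑)*(-9 + 9))*5563)/((172*(-390))) = (((1/16)*(-⅑)*0)*5563)/(-67080) = (0*5563)*(-1/67080) = 0*(-1/67080) = 0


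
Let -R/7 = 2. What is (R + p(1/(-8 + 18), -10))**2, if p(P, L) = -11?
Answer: 625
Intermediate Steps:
R = -14 (R = -7*2 = -14)
(R + p(1/(-8 + 18), -10))**2 = (-14 - 11)**2 = (-25)**2 = 625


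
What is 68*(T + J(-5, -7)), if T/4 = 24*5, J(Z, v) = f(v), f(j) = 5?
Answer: 32980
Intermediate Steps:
J(Z, v) = 5
T = 480 (T = 4*(24*5) = 4*120 = 480)
68*(T + J(-5, -7)) = 68*(480 + 5) = 68*485 = 32980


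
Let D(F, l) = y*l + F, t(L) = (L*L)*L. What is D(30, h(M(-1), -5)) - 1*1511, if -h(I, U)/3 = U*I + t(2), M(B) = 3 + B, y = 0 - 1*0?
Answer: -1481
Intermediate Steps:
y = 0 (y = 0 + 0 = 0)
t(L) = L**3 (t(L) = L**2*L = L**3)
h(I, U) = -24 - 3*I*U (h(I, U) = -3*(U*I + 2**3) = -3*(I*U + 8) = -3*(8 + I*U) = -24 - 3*I*U)
D(F, l) = F (D(F, l) = 0*l + F = 0 + F = F)
D(30, h(M(-1), -5)) - 1*1511 = 30 - 1*1511 = 30 - 1511 = -1481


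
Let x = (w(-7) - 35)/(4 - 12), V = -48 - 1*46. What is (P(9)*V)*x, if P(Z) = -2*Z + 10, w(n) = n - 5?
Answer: 4418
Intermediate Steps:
w(n) = -5 + n
P(Z) = 10 - 2*Z
V = -94 (V = -48 - 46 = -94)
x = 47/8 (x = ((-5 - 7) - 35)/(4 - 12) = (-12 - 35)/(-8) = -47*(-1/8) = 47/8 ≈ 5.8750)
(P(9)*V)*x = ((10 - 2*9)*(-94))*(47/8) = ((10 - 18)*(-94))*(47/8) = -8*(-94)*(47/8) = 752*(47/8) = 4418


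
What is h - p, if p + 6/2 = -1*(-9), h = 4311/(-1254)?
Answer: -3945/418 ≈ -9.4378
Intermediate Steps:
h = -1437/418 (h = 4311*(-1/1254) = -1437/418 ≈ -3.4378)
p = 6 (p = -3 - 1*(-9) = -3 + 9 = 6)
h - p = -1437/418 - 1*6 = -1437/418 - 6 = -3945/418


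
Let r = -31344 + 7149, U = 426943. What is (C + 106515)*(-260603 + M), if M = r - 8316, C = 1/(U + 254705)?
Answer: -10640878956619597/340824 ≈ -3.1221e+10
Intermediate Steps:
r = -24195
C = 1/681648 (C = 1/(426943 + 254705) = 1/681648 ≈ 1.4670e-6)
M = -32511 (M = -24195 - 8316 = -32511)
(C + 106515)*(-260603 + M) = (1/681648 + 106515)*(-260603 - 32511) = (72605736721/681648)*(-293114) = -10640878956619597/340824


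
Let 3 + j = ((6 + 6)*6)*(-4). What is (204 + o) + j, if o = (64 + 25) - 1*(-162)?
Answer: 164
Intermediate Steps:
o = 251 (o = 89 + 162 = 251)
j = -291 (j = -3 + ((6 + 6)*6)*(-4) = -3 + (12*6)*(-4) = -3 + 72*(-4) = -3 - 288 = -291)
(204 + o) + j = (204 + 251) - 291 = 455 - 291 = 164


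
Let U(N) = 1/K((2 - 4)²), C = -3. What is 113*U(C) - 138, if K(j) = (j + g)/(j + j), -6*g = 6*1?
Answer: 490/3 ≈ 163.33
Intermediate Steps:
g = -1 ≈ -1.0000
K(j) = (-1 + j)/(2*j) (K(j) = (j - 1)/(j + j) = (-1 + j)/((2*j)) = (-1 + j)*(1/(2*j)) = (-1 + j)/(2*j))
U(N) = 8/3 (U(N) = 1/((-1 + (2 - 4)²)/(2*((2 - 4)²))) = 1/((-1 + (-2)²)/(2*((-2)²))) = 1/((½)*(-1 + 4)/4) = 1/((½)*(¼)*3) = 1/(3/8) = 8/3)
113*U(C) - 138 = 113*(8/3) - 138 = 904/3 - 138 = 490/3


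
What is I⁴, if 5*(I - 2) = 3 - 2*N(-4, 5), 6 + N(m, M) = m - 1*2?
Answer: 1874161/625 ≈ 2998.7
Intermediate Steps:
N(m, M) = -8 + m (N(m, M) = -6 + (m - 1*2) = -6 + (m - 2) = -6 + (-2 + m) = -8 + m)
I = 37/5 (I = 2 + (3 - 2*(-8 - 4))/5 = 2 + (3 - 2*(-12))/5 = 2 + (3 + 24)/5 = 2 + (⅕)*27 = 2 + 27/5 = 37/5 ≈ 7.4000)
I⁴ = (37/5)⁴ = 1874161/625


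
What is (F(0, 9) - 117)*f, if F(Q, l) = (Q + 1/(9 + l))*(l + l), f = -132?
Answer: 15312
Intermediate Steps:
F(Q, l) = 2*l*(Q + 1/(9 + l)) (F(Q, l) = (Q + 1/(9 + l))*(2*l) = 2*l*(Q + 1/(9 + l)))
(F(0, 9) - 117)*f = (2*9*(1 + 9*0 + 0*9)/(9 + 9) - 117)*(-132) = (2*9*(1 + 0 + 0)/18 - 117)*(-132) = (2*9*(1/18)*1 - 117)*(-132) = (1 - 117)*(-132) = -116*(-132) = 15312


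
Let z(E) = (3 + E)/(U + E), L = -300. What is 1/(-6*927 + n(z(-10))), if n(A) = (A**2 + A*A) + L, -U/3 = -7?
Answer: -121/709204 ≈ -0.00017061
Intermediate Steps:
U = 21 (U = -3*(-7) = 21)
z(E) = (3 + E)/(21 + E)
n(A) = -300 + 2*A**2 (n(A) = (A**2 + A*A) - 300 = (A**2 + A**2) - 300 = 2*A**2 - 300 = -300 + 2*A**2)
1/(-6*927 + n(z(-10))) = 1/(-6*927 + (-300 + 2*((3 - 10)/(21 - 10))**2)) = 1/(-5562 + (-300 + 2*(-7/11)**2)) = 1/(-5562 + (-300 + 2*(49/121))) = 1/(-5562 + (-300 + 98/121)) = 1/(-5562 - 36202/121) = 1/(-709204/121) = -121/709204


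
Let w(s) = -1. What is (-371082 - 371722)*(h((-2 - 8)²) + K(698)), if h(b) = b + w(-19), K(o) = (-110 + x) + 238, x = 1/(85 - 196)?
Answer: -18715689584/111 ≈ -1.6861e+8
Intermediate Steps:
x = -1/111 (x = 1/(-111) = -1/111 ≈ -0.0090090)
K(o) = 14207/111 (K(o) = (-110 - 1/111) + 238 = -12211/111 + 238 = 14207/111)
h(b) = -1 + b (h(b) = b - 1 = -1 + b)
(-371082 - 371722)*(h((-2 - 8)²) + K(698)) = (-371082 - 371722)*((-1 + (-2 - 8)²) + 14207/111) = -742804*((-1 + (-10)²) + 14207/111) = -742804*((-1 + 100) + 14207/111) = -742804*(99 + 14207/111) = -742804*25196/111 = -18715689584/111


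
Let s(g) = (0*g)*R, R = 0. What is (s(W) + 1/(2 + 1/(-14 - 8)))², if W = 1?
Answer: 484/1849 ≈ 0.26176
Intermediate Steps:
s(g) = 0 (s(g) = (0*g)*0 = 0*0 = 0)
(s(W) + 1/(2 + 1/(-14 - 8)))² = (0 + 1/(2 + 1/(-14 - 8)))² = (0 + 1/(2 + 1/(-22)))² = (0 + 1/(2 - 1/22))² = (0 + 1/(43/22))² = (0 + 22/43)² = (22/43)² = 484/1849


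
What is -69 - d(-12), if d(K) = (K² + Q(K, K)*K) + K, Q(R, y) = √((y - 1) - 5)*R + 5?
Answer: -141 - 432*I*√2 ≈ -141.0 - 610.94*I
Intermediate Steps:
Q(R, y) = 5 + R*√(-6 + y) (Q(R, y) = √((-1 + y) - 5)*R + 5 = √(-6 + y)*R + 5 = R*√(-6 + y) + 5 = 5 + R*√(-6 + y))
d(K) = K + K² + K*(5 + K*√(-6 + K)) (d(K) = (K² + (5 + K*√(-6 + K))*K) + K = (K² + K*(5 + K*√(-6 + K))) + K = K + K² + K*(5 + K*√(-6 + K)))
-69 - d(-12) = -69 - (-12)*(6 - 12 - 12*√(-6 - 12)) = -69 - (-12)*(6 - 12 - 36*I*√2) = -69 - (-12)*(-6 - 36*I*√2) = -69 - (72 + 432*I*√2) = -69 + (-72 - 432*I*√2) = -141 - 432*I*√2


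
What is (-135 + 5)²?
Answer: 16900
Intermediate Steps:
(-135 + 5)² = (-130)² = 16900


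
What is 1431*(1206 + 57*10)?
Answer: 2541456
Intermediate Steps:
1431*(1206 + 57*10) = 1431*(1206 + 570) = 1431*1776 = 2541456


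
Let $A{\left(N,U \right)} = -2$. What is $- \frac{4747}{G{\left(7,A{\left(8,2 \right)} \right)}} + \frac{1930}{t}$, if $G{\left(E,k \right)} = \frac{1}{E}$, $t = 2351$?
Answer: $- \frac{78119449}{2351} \approx -33228.0$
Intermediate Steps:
$- \frac{4747}{G{\left(7,A{\left(8,2 \right)} \right)}} + \frac{1930}{t} = - \frac{4747}{\frac{1}{7}} + \frac{1930}{2351} = - 4747 \frac{1}{\frac{1}{7}} + 1930 \cdot \frac{1}{2351} = \left(-4747\right) 7 + \frac{1930}{2351} = -33229 + \frac{1930}{2351} = - \frac{78119449}{2351}$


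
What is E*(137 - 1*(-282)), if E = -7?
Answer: -2933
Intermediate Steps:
E*(137 - 1*(-282)) = -7*(137 - 1*(-282)) = -7*(137 + 282) = -7*419 = -2933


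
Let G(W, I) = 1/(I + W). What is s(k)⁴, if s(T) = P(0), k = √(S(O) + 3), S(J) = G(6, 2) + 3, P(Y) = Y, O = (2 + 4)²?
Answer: 0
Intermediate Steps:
O = 36 (O = 6² = 36)
S(J) = 25/8 (S(J) = 1/(2 + 6) + 3 = 1/8 + 3 = ⅛ + 3 = 25/8)
k = 7*√2/4 (k = √(25/8 + 3) = √(49/8) = 7*√2/4 ≈ 2.4749)
s(T) = 0
s(k)⁴ = 0⁴ = 0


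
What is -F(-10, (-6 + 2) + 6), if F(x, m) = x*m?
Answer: 20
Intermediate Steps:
F(x, m) = m*x
-F(-10, (-6 + 2) + 6) = -((-6 + 2) + 6)*(-10) = -(-4 + 6)*(-10) = -2*(-10) = -1*(-20) = 20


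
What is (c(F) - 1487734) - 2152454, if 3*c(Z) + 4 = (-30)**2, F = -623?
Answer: -10919668/3 ≈ -3.6399e+6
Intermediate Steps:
c(Z) = 896/3 (c(Z) = -4/3 + (1/3)*(-30)**2 = -4/3 + (1/3)*900 = -4/3 + 300 = 896/3)
(c(F) - 1487734) - 2152454 = (896/3 - 1487734) - 2152454 = -4462306/3 - 2152454 = -10919668/3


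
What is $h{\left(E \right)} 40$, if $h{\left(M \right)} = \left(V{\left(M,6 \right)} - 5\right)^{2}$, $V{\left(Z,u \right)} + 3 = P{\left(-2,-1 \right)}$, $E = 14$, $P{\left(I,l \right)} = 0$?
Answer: $2560$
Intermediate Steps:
$V{\left(Z,u \right)} = -3$ ($V{\left(Z,u \right)} = -3 + 0 = -3$)
$h{\left(M \right)} = 64$ ($h{\left(M \right)} = \left(-3 - 5\right)^{2} = \left(-8\right)^{2} = 64$)
$h{\left(E \right)} 40 = 64 \cdot 40 = 2560$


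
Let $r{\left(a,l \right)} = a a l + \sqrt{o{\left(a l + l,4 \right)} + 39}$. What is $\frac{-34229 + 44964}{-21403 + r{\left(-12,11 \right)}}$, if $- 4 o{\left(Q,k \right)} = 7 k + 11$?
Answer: $- \frac{851027860}{1571170927} - \frac{64410 \sqrt{13}}{1571170927} \approx -0.5418$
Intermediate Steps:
$o{\left(Q,k \right)} = - \frac{11}{4} - \frac{7 k}{4}$ ($o{\left(Q,k \right)} = - \frac{7 k + 11}{4} = - \frac{11 + 7 k}{4} = - \frac{11}{4} - \frac{7 k}{4}$)
$r{\left(a,l \right)} = \frac{3 \sqrt{13}}{2} + l a^{2}$ ($r{\left(a,l \right)} = a a l + \sqrt{\left(- \frac{11}{4} - 7\right) + 39} = a^{2} l + \sqrt{\left(- \frac{11}{4} - 7\right) + 39} = l a^{2} + \sqrt{- \frac{39}{4} + 39} = l a^{2} + \sqrt{\frac{117}{4}} = l a^{2} + \frac{3 \sqrt{13}}{2} = \frac{3 \sqrt{13}}{2} + l a^{2}$)
$\frac{-34229 + 44964}{-21403 + r{\left(-12,11 \right)}} = \frac{-34229 + 44964}{-21403 + \left(\frac{3 \sqrt{13}}{2} + 11 \left(-12\right)^{2}\right)} = \frac{10735}{-21403 + \left(\frac{3 \sqrt{13}}{2} + 11 \cdot 144\right)} = \frac{10735}{-21403 + \left(\frac{3 \sqrt{13}}{2} + 1584\right)} = \frac{10735}{-21403 + \left(1584 + \frac{3 \sqrt{13}}{2}\right)} = \frac{10735}{-19819 + \frac{3 \sqrt{13}}{2}}$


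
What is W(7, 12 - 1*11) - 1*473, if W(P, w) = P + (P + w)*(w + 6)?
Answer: -410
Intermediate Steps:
W(P, w) = P + (6 + w)*(P + w) (W(P, w) = P + (P + w)*(6 + w) = P + (6 + w)*(P + w))
W(7, 12 - 1*11) - 1*473 = ((12 - 1*11)² + 6*(12 - 1*11) + 7*7 + 7*(12 - 1*11)) - 1*473 = ((12 - 11)² + 6*(12 - 11) + 49 + 7*(12 - 11)) - 473 = (1² + 6*1 + 49 + 7*1) - 473 = (1 + 6 + 49 + 7) - 473 = 63 - 473 = -410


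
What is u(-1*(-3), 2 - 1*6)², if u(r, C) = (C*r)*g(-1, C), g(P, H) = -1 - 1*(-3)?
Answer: 576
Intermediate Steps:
g(P, H) = 2 (g(P, H) = -1 + 3 = 2)
u(r, C) = 2*C*r (u(r, C) = (C*r)*2 = 2*C*r)
u(-1*(-3), 2 - 1*6)² = (2*(2 - 1*6)*(-1*(-3)))² = (2*(2 - 6)*3)² = (2*(-4)*3)² = (-24)² = 576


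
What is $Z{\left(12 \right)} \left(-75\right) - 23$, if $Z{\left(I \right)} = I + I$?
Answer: $-1823$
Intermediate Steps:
$Z{\left(I \right)} = 2 I$
$Z{\left(12 \right)} \left(-75\right) - 23 = 2 \cdot 12 \left(-75\right) - 23 = 24 \left(-75\right) - 23 = -1800 - 23 = -1823$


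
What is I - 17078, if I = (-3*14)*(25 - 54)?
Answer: -15860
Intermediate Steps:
I = 1218 (I = -42*(-29) = 1218)
I - 17078 = 1218 - 17078 = -15860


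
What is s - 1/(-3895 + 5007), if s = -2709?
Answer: -3012409/1112 ≈ -2709.0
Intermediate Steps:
s - 1/(-3895 + 5007) = -2709 - 1/(-3895 + 5007) = -2709 - 1/1112 = -3012409/1112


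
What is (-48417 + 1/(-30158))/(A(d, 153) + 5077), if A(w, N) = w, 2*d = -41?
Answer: -1460159887/152493927 ≈ -9.5752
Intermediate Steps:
d = -41/2 (d = (½)*(-41) = -41/2 ≈ -20.500)
(-48417 + 1/(-30158))/(A(d, 153) + 5077) = (-48417 + 1/(-30158))/(-41/2 + 5077) = (-48417 - 1/30158)/(10113/2) = -1460159887/30158*2/10113 = -1460159887/152493927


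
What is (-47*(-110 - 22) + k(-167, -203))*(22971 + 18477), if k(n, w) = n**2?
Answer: 1413086664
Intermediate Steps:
(-47*(-110 - 22) + k(-167, -203))*(22971 + 18477) = (-47*(-110 - 22) + (-167)**2)*(22971 + 18477) = (-47*(-132) + 27889)*41448 = (6204 + 27889)*41448 = 34093*41448 = 1413086664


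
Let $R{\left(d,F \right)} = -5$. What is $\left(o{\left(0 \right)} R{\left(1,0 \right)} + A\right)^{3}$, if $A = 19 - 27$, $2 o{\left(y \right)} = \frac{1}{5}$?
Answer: $- \frac{4913}{8} \approx -614.13$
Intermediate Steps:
$o{\left(y \right)} = \frac{1}{10}$ ($o{\left(y \right)} = \frac{1}{2 \cdot 5} = \frac{1}{2} \cdot \frac{1}{5} = \frac{1}{10}$)
$A = -8$ ($A = 19 - 27 = -8$)
$\left(o{\left(0 \right)} R{\left(1,0 \right)} + A\right)^{3} = \left(\frac{1}{10} \left(-5\right) - 8\right)^{3} = \left(- \frac{1}{2} - 8\right)^{3} = \left(- \frac{17}{2}\right)^{3} = - \frac{4913}{8}$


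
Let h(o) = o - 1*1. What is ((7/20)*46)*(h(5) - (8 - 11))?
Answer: 1127/10 ≈ 112.70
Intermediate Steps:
h(o) = -1 + o (h(o) = o - 1 = -1 + o)
((7/20)*46)*(h(5) - (8 - 11)) = ((7/20)*46)*((-1 + 5) - (8 - 11)) = ((7*(1/20))*46)*(4 - 1*(-3)) = ((7/20)*46)*(4 + 3) = (161/10)*7 = 1127/10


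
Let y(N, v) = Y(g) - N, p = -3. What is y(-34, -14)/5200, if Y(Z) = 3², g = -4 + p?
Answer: 43/5200 ≈ 0.0082692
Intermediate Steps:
g = -7 (g = -4 - 3 = -7)
Y(Z) = 9
y(N, v) = 9 - N
y(-34, -14)/5200 = (9 - 1*(-34))/5200 = (9 + 34)*(1/5200) = 43*(1/5200) = 43/5200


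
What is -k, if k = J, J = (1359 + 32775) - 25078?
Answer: -9056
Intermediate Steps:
J = 9056 (J = 34134 - 25078 = 9056)
k = 9056
-k = -1*9056 = -9056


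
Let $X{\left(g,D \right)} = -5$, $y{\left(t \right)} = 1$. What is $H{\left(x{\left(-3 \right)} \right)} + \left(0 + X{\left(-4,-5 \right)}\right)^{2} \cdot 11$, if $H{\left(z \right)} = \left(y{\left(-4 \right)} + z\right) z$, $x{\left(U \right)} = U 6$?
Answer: $581$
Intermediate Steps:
$x{\left(U \right)} = 6 U$
$H{\left(z \right)} = z \left(1 + z\right)$ ($H{\left(z \right)} = \left(1 + z\right) z = z \left(1 + z\right)$)
$H{\left(x{\left(-3 \right)} \right)} + \left(0 + X{\left(-4,-5 \right)}\right)^{2} \cdot 11 = 6 \left(-3\right) \left(1 + 6 \left(-3\right)\right) + \left(0 - 5\right)^{2} \cdot 11 = - 18 \left(1 - 18\right) + \left(-5\right)^{2} \cdot 11 = \left(-18\right) \left(-17\right) + 25 \cdot 11 = 306 + 275 = 581$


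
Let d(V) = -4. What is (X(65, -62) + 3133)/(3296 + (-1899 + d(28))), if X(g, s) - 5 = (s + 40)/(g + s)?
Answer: 9392/4179 ≈ 2.2474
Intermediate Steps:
X(g, s) = 5 + (40 + s)/(g + s) (X(g, s) = 5 + (s + 40)/(g + s) = 5 + (40 + s)/(g + s))
(X(65, -62) + 3133)/(3296 + (-1899 + d(28))) = ((40 + 5*65 + 6*(-62))/(65 - 62) + 3133)/(3296 + (-1899 - 4)) = ((40 + 325 - 372)/3 + 3133)/(3296 - 1903) = ((1/3)*(-7) + 3133)/1393 = (-7/3 + 3133)*(1/1393) = (9392/3)*(1/1393) = 9392/4179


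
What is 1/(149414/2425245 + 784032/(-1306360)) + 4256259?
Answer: 36311858043901875/8531406074 ≈ 4.2563e+6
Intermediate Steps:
1/(149414/2425245 + 784032/(-1306360)) + 4256259 = 1/(149414*(1/2425245) + 784032*(-1/1306360)) + 4256259 = 1/(149414/2425245 - 98004/163295) + 4256259 = 1/(-8531406074/15841215291) + 4256259 = -15841215291/8531406074 + 4256259 = 36311858043901875/8531406074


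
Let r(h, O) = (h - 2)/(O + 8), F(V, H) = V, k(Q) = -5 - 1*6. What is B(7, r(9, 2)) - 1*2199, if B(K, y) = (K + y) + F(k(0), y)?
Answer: -22023/10 ≈ -2202.3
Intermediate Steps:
k(Q) = -11 (k(Q) = -5 - 6 = -11)
r(h, O) = (-2 + h)/(8 + O)
B(K, y) = -11 + K + y (B(K, y) = (K + y) - 11 = -11 + K + y)
B(7, r(9, 2)) - 1*2199 = (-11 + 7 + (-2 + 9)/(8 + 2)) - 1*2199 = (-11 + 7 + 7/10) - 2199 = -33/10 - 2199 = -22023/10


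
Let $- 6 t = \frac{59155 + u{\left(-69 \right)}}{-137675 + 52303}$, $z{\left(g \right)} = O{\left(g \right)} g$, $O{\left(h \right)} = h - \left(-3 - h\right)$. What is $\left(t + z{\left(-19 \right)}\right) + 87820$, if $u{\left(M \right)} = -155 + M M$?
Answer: $\frac{45324912281}{512232} \approx 88485.0$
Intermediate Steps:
$O{\left(h \right)} = 3 + 2 h$ ($O{\left(h \right)} = h + \left(3 + h\right) = 3 + 2 h$)
$u{\left(M \right)} = -155 + M^{2}$
$z{\left(g \right)} = g \left(3 + 2 g\right)$ ($z{\left(g \right)} = \left(3 + 2 g\right) g = g \left(3 + 2 g\right)$)
$t = \frac{63761}{512232}$ ($t = - \frac{\left(59155 - \left(155 - \left(-69\right)^{2}\right)\right) \frac{1}{-137675 + 52303}}{6} = - \frac{\left(59155 + \left(-155 + 4761\right)\right) \frac{1}{-85372}}{6} = - \frac{\left(59155 + 4606\right) \left(- \frac{1}{85372}\right)}{6} = - \frac{63761 \left(- \frac{1}{85372}\right)}{6} = \left(- \frac{1}{6}\right) \left(- \frac{63761}{85372}\right) = \frac{63761}{512232} \approx 0.12448$)
$\left(t + z{\left(-19 \right)}\right) + 87820 = \left(\frac{63761}{512232} - 19 \left(3 + 2 \left(-19\right)\right)\right) + 87820 = \left(\frac{63761}{512232} - 19 \left(3 - 38\right)\right) + 87820 = \left(\frac{63761}{512232} - -665\right) + 87820 = \left(\frac{63761}{512232} + 665\right) + 87820 = \frac{340698041}{512232} + 87820 = \frac{45324912281}{512232}$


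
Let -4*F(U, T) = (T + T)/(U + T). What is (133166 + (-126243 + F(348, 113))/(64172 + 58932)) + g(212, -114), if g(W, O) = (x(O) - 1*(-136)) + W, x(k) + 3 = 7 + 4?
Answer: 15154882693377/113501888 ≈ 1.3352e+5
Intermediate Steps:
F(U, T) = -T/(2*(T + U)) (F(U, T) = -(T + T)/(4*(U + T)) = -2*T/(4*(T + U)) = -T/(2*(T + U)))
x(k) = 8 (x(k) = -3 + (7 + 4) = -3 + 11 = 8)
g(W, O) = 144 + W (g(W, O) = (8 - 1*(-136)) + W = (8 + 136) + W = 144 + W)
(133166 + (-126243 + F(348, 113))/(64172 + 58932)) + g(212, -114) = (133166 + (-126243 - 1*113/(2*113 + 2*348))/(64172 + 58932)) + (144 + 212) = (133166 + (-126243 - 1*113/(226 + 696))/123104) + 356 = (133166 + (-126243 - 1*113/922)*(1/123104)) + 356 = (133166 + (-126243 - 1*113*1/922)*(1/123104)) + 356 = (133166 + (-126243 - 113/922)*(1/123104)) + 356 = (133166 - 116396159/922*1/123104) + 356 = (133166 - 116396159/113501888) + 356 = 15114476021249/113501888 + 356 = 15154882693377/113501888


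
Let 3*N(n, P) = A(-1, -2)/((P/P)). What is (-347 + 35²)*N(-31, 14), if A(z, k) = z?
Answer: -878/3 ≈ -292.67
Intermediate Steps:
N(n, P) = -⅓ (N(n, P) = (-1/(P/P))/3 = (-1/1)/3 = (-1*1)/3 = (⅓)*(-1) = -⅓)
(-347 + 35²)*N(-31, 14) = (-347 + 35²)*(-⅓) = (-347 + 1225)*(-⅓) = 878*(-⅓) = -878/3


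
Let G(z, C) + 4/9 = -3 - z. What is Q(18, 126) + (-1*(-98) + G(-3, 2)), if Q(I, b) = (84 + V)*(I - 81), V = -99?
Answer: 9383/9 ≈ 1042.6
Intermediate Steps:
G(z, C) = -31/9 - z (G(z, C) = -4/9 + (-3 - z) = -31/9 - z)
Q(I, b) = 1215 - 15*I (Q(I, b) = (84 - 99)*(I - 81) = -15*(-81 + I) = 1215 - 15*I)
Q(18, 126) + (-1*(-98) + G(-3, 2)) = (1215 - 15*18) + (-1*(-98) + (-31/9 - 1*(-3))) = (1215 - 270) + (98 + (-31/9 + 3)) = 945 + (98 - 4/9) = 945 + 878/9 = 9383/9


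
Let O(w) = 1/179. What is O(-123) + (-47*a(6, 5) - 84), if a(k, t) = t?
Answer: -57100/179 ≈ -318.99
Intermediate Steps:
O(w) = 1/179
O(-123) + (-47*a(6, 5) - 84) = 1/179 + (-47*5 - 84) = 1/179 + (-235 - 84) = 1/179 - 319 = -57100/179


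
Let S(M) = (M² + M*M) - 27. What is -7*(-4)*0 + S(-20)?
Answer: 773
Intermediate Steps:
S(M) = -27 + 2*M² (S(M) = (M² + M²) - 27 = 2*M² - 27 = -27 + 2*M²)
-7*(-4)*0 + S(-20) = -7*(-4)*0 + (-27 + 2*(-20)²) = 28*0 + (-27 + 2*400) = 0 + (-27 + 800) = 0 + 773 = 773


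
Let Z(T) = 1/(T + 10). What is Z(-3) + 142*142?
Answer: 141149/7 ≈ 20164.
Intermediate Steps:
Z(T) = 1/(10 + T)
Z(-3) + 142*142 = 1/(10 - 3) + 142*142 = 1/7 + 20164 = ⅐ + 20164 = 141149/7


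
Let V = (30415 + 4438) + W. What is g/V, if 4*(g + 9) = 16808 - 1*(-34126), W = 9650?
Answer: 25449/89006 ≈ 0.28592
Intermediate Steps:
g = 25449/2 (g = -9 + (16808 - 1*(-34126))/4 = -9 + (16808 + 34126)/4 = -9 + (¼)*50934 = -9 + 25467/2 = 25449/2 ≈ 12725.)
V = 44503 (V = (30415 + 4438) + 9650 = 34853 + 9650 = 44503)
g/V = (25449/2)/44503 = (25449/2)*(1/44503) = 25449/89006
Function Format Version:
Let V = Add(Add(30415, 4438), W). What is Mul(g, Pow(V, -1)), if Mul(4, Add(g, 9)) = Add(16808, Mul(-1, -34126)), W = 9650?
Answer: Rational(25449, 89006) ≈ 0.28592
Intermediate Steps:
g = Rational(25449, 2) (g = Add(-9, Mul(Rational(1, 4), Add(16808, Mul(-1, -34126)))) = Add(-9, Mul(Rational(1, 4), Add(16808, 34126))) = Add(-9, Mul(Rational(1, 4), 50934)) = Add(-9, Rational(25467, 2)) = Rational(25449, 2) ≈ 12725.)
V = 44503 (V = Add(Add(30415, 4438), 9650) = Add(34853, 9650) = 44503)
Mul(g, Pow(V, -1)) = Mul(Rational(25449, 2), Pow(44503, -1)) = Mul(Rational(25449, 2), Rational(1, 44503)) = Rational(25449, 89006)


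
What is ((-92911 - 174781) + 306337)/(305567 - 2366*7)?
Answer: 7729/57801 ≈ 0.13372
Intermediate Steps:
((-92911 - 174781) + 306337)/(305567 - 2366*7) = (-267692 + 306337)/(305567 - 16562) = 38645/289005 = 38645*(1/289005) = 7729/57801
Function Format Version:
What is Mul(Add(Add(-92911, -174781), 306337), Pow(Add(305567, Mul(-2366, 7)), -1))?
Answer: Rational(7729, 57801) ≈ 0.13372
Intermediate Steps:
Mul(Add(Add(-92911, -174781), 306337), Pow(Add(305567, Mul(-2366, 7)), -1)) = Mul(Add(-267692, 306337), Pow(Add(305567, -16562), -1)) = Mul(38645, Pow(289005, -1)) = Mul(38645, Rational(1, 289005)) = Rational(7729, 57801)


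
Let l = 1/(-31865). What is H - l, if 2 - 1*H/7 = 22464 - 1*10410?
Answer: -2688258859/31865 ≈ -84364.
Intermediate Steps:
H = -84364 (H = 14 - 7*(22464 - 1*10410) = 14 - 7*(22464 - 10410) = 14 - 7*12054 = 14 - 84378 = -84364)
l = -1/31865 ≈ -3.1382e-5
H - l = -84364 - 1*(-1/31865) = -84364 + 1/31865 = -2688258859/31865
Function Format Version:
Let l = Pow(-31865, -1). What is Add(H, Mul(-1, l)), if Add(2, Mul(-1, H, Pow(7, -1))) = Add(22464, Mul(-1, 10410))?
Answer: Rational(-2688258859, 31865) ≈ -84364.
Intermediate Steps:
H = -84364 (H = Add(14, Mul(-7, Add(22464, Mul(-1, 10410)))) = Add(14, Mul(-7, Add(22464, -10410))) = Add(14, Mul(-7, 12054)) = Add(14, -84378) = -84364)
l = Rational(-1, 31865) ≈ -3.1382e-5
Add(H, Mul(-1, l)) = Add(-84364, Mul(-1, Rational(-1, 31865))) = Add(-84364, Rational(1, 31865)) = Rational(-2688258859, 31865)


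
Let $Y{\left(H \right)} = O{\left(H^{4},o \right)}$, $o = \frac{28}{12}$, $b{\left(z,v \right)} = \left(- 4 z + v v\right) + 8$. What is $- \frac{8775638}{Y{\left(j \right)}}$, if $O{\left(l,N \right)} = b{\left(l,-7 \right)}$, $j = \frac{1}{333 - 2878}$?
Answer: $- \frac{368154274046353073750}{2391255612485621} \approx -1.5396 \cdot 10^{5}$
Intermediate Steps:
$b{\left(z,v \right)} = 8 + v^{2} - 4 z$ ($b{\left(z,v \right)} = \left(- 4 z + v^{2}\right) + 8 = \left(v^{2} - 4 z\right) + 8 = 8 + v^{2} - 4 z$)
$j = - \frac{1}{2545}$ ($j = \frac{1}{-2545} = - \frac{1}{2545} \approx -0.00039293$)
$o = \frac{7}{3}$ ($o = 28 \cdot \frac{1}{12} = \frac{7}{3} \approx 2.3333$)
$O{\left(l,N \right)} = 57 - 4 l$ ($O{\left(l,N \right)} = 8 + \left(-7\right)^{2} - 4 l = 8 + 49 - 4 l = 57 - 4 l$)
$Y{\left(H \right)} = 57 - 4 H^{4}$
$- \frac{8775638}{Y{\left(j \right)}} = - \frac{8775638}{57 - 4 \left(- \frac{1}{2545}\right)^{4}} = - \frac{8775638}{57 - \frac{4}{41951852850625}} = - \frac{8775638}{\frac{2391255612485621}{41951852850625}} = \left(-8775638\right) \frac{41951852850625}{2391255612485621} = - \frac{368154274046353073750}{2391255612485621}$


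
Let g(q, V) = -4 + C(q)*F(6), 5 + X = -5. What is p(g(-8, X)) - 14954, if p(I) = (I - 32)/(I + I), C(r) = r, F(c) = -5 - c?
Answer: -628055/42 ≈ -14954.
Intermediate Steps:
X = -10 (X = -5 - 5 = -10)
g(q, V) = -4 - 11*q (g(q, V) = -4 + q*(-5 - 1*6) = -4 + q*(-5 - 6) = -4 + q*(-11) = -4 - 11*q)
p(I) = (-32 + I)/(2*I) (p(I) = (-32 + I)/((2*I)) = (-32 + I)*(1/(2*I)) = (-32 + I)/(2*I))
p(g(-8, X)) - 14954 = (-32 + (-4 - 11*(-8)))/(2*(-4 - 11*(-8))) - 14954 = (-32 + (-4 + 88))/(2*(-4 + 88)) - 14954 = (1/2)*(-32 + 84)/84 - 14954 = (1/2)*(1/84)*52 - 14954 = 13/42 - 14954 = -628055/42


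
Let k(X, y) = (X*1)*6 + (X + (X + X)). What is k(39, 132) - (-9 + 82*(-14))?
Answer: 1508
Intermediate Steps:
k(X, y) = 9*X (k(X, y) = X*6 + (X + 2*X) = 6*X + 3*X = 9*X)
k(39, 132) - (-9 + 82*(-14)) = 9*39 - (-9 + 82*(-14)) = 351 - (-9 - 1148) = 351 - 1*(-1157) = 351 + 1157 = 1508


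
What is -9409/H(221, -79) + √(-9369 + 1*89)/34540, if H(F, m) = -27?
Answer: 9409/27 + 2*I*√145/8635 ≈ 348.48 + 0.002789*I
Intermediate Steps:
-9409/H(221, -79) + √(-9369 + 1*89)/34540 = -9409/(-27) + √(-9369 + 1*89)/34540 = -9409*(-1/27) + √(-9369 + 89)*(1/34540) = 9409/27 + √(-9280)*(1/34540) = 9409/27 + (8*I*√145)*(1/34540) = 9409/27 + 2*I*√145/8635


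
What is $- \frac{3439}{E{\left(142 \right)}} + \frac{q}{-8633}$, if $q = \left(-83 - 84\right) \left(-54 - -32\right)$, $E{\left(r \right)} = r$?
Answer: $- \frac{30210595}{1225886} \approx -24.644$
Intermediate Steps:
$q = 3674$ ($q = - 167 \left(-54 + 32\right) = \left(-167\right) \left(-22\right) = 3674$)
$- \frac{3439}{E{\left(142 \right)}} + \frac{q}{-8633} = - \frac{3439}{142} + \frac{3674}{-8633} = \left(-3439\right) \frac{1}{142} + 3674 \left(- \frac{1}{8633}\right) = - \frac{3439}{142} - \frac{3674}{8633} = - \frac{30210595}{1225886}$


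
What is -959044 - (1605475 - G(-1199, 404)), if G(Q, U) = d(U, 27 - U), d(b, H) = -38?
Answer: -2564557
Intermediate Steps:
G(Q, U) = -38
-959044 - (1605475 - G(-1199, 404)) = -959044 - (1605475 - 1*(-38)) = -959044 - (1605475 + 38) = -959044 - 1*1605513 = -959044 - 1605513 = -2564557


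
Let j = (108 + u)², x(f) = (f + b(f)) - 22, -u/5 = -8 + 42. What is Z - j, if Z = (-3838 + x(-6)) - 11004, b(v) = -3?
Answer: -18717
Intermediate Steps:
u = -170 (u = -5*(-8 + 42) = -5*34 = -170)
x(f) = -25 + f (x(f) = (f - 3) - 22 = (-3 + f) - 22 = -25 + f)
j = 3844 (j = (108 - 170)² = (-62)² = 3844)
Z = -14873 (Z = (-3838 + (-25 - 6)) - 11004 = (-3838 - 31) - 11004 = -3869 - 11004 = -14873)
Z - j = -14873 - 1*3844 = -14873 - 3844 = -18717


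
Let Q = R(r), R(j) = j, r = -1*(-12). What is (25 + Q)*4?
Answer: 148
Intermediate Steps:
r = 12
Q = 12
(25 + Q)*4 = (25 + 12)*4 = 37*4 = 148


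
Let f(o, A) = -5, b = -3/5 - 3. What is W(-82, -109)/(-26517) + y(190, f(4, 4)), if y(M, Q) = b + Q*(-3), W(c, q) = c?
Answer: 1511879/132585 ≈ 11.403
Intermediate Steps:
b = -18/5 (b = -3*⅕ - 3 = -⅗ - 3 = -18/5 ≈ -3.6000)
y(M, Q) = -18/5 - 3*Q (y(M, Q) = -18/5 + Q*(-3) = -18/5 - 3*Q)
W(-82, -109)/(-26517) + y(190, f(4, 4)) = -82/(-26517) + (-18/5 - 3*(-5)) = -82*(-1/26517) + (-18/5 + 15) = 82/26517 + 57/5 = 1511879/132585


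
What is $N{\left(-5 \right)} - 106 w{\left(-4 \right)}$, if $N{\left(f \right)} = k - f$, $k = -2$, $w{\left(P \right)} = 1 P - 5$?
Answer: $957$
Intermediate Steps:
$w{\left(P \right)} = -5 + P$ ($w{\left(P \right)} = P - 5 = -5 + P$)
$N{\left(f \right)} = -2 - f$
$N{\left(-5 \right)} - 106 w{\left(-4 \right)} = \left(-2 - -5\right) - 106 \left(-5 - 4\right) = \left(-2 + 5\right) - -954 = 3 + 954 = 957$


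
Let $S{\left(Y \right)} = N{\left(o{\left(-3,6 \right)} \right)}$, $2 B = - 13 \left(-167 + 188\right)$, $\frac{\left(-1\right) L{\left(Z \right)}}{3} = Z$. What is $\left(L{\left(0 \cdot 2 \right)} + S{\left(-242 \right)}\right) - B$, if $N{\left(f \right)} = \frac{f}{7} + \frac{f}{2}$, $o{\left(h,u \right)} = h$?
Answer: $\frac{942}{7} \approx 134.57$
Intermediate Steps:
$L{\left(Z \right)} = - 3 Z$
$N{\left(f \right)} = \frac{9 f}{14}$ ($N{\left(f \right)} = f \frac{1}{7} + f \frac{1}{2} = \frac{f}{7} + \frac{f}{2} = \frac{9 f}{14}$)
$B = - \frac{273}{2}$ ($B = \frac{\left(-13\right) \left(-167 + 188\right)}{2} = \frac{\left(-13\right) 21}{2} = \frac{1}{2} \left(-273\right) = - \frac{273}{2} \approx -136.5$)
$S{\left(Y \right)} = - \frac{27}{14}$ ($S{\left(Y \right)} = \frac{9}{14} \left(-3\right) = - \frac{27}{14}$)
$\left(L{\left(0 \cdot 2 \right)} + S{\left(-242 \right)}\right) - B = \left(- 3 \cdot 0 \cdot 2 - \frac{27}{14}\right) - - \frac{273}{2} = \left(\left(-3\right) 0 - \frac{27}{14}\right) + \frac{273}{2} = \left(0 - \frac{27}{14}\right) + \frac{273}{2} = - \frac{27}{14} + \frac{273}{2} = \frac{942}{7}$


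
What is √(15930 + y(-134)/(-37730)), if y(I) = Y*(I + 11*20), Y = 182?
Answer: 2*√590290690/385 ≈ 126.21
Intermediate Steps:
y(I) = 40040 + 182*I (y(I) = 182*(I + 11*20) = 182*(I + 220) = 182*(220 + I) = 40040 + 182*I)
√(15930 + y(-134)/(-37730)) = √(15930 + (40040 + 182*(-134))/(-37730)) = √(15930 + (40040 - 24388)*(-1/37730)) = √(15930 + 15652*(-1/37730)) = √(15930 - 1118/2695) = √(42930232/2695) = 2*√590290690/385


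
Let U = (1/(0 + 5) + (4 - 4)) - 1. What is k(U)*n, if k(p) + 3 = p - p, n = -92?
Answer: 276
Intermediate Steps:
U = -⅘ (U = (1/5 + 0) - 1 = (⅕ + 0) - 1 = ⅕ - 1 = -⅘ ≈ -0.80000)
k(p) = -3 (k(p) = -3 + (p - p) = -3 + 0 = -3)
k(U)*n = -3*(-92) = 276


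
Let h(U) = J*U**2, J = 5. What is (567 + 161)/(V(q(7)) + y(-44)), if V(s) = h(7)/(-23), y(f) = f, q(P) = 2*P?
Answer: -16744/1257 ≈ -13.321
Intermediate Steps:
h(U) = 5*U**2
V(s) = -245/23 (V(s) = (5*7**2)/(-23) = (5*49)*(-1/23) = 245*(-1/23) = -245/23)
(567 + 161)/(V(q(7)) + y(-44)) = (567 + 161)/(-245/23 - 44) = 728/(-1257/23) = 728*(-23/1257) = -16744/1257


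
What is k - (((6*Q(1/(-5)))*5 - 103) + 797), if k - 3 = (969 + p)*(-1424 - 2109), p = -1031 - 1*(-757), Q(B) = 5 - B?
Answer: -2456282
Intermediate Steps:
p = -274 (p = -1031 + 757 = -274)
k = -2455432 (k = 3 + (969 - 274)*(-1424 - 2109) = 3 + 695*(-3533) = 3 - 2455435 = -2455432)
k - (((6*Q(1/(-5)))*5 - 103) + 797) = -2455432 - (((6*(5 - 1/(-5)))*5 - 103) + 797) = -2455432 - (((6*(5 - 1*(-1/5)))*5 - 103) + 797) = -2455432 - (((6*(5 + 1/5))*5 - 103) + 797) = -2455432 - (((6*(26/5))*5 - 103) + 797) = -2455432 - (((156/5)*5 - 103) + 797) = -2455432 - ((156 - 103) + 797) = -2455432 - (53 + 797) = -2455432 - 1*850 = -2455432 - 850 = -2456282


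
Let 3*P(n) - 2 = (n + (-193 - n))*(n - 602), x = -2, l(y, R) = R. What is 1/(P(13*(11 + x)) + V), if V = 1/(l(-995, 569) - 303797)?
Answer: 303228/9461421131 ≈ 3.2049e-5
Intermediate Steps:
P(n) = 116188/3 - 193*n/3 (P(n) = ⅔ + ((n + (-193 - n))*(n - 602))/3 = ⅔ + (-193*(-602 + n))/3 = ⅔ + (116186 - 193*n)/3 = ⅔ + (116186/3 - 193*n/3) = 116188/3 - 193*n/3)
V = -1/303228 (V = 1/(569 - 303797) = 1/(-303228) = -1/303228 ≈ -3.2978e-6)
1/(P(13*(11 + x)) + V) = 1/((116188/3 - 2509*(11 - 2)/3) - 1/303228) = 1/((116188/3 - 2509*9/3) - 1/303228) = 1/((116188/3 - 193/3*117) - 1/303228) = 1/((116188/3 - 7527) - 1/303228) = 1/(93607/3 - 1/303228) = 1/(9461421131/303228) = 303228/9461421131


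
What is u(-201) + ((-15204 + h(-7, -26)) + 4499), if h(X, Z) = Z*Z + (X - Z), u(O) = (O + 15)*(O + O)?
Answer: 64762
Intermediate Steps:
u(O) = 2*O*(15 + O) (u(O) = (15 + O)*(2*O) = 2*O*(15 + O))
h(X, Z) = X + Z**2 - Z (h(X, Z) = Z**2 + (X - Z) = X + Z**2 - Z)
u(-201) + ((-15204 + h(-7, -26)) + 4499) = 2*(-201)*(15 - 201) + ((-15204 + (-7 + (-26)**2 - 1*(-26))) + 4499) = 2*(-201)*(-186) + ((-15204 + (-7 + 676 + 26)) + 4499) = 74772 + ((-15204 + 695) + 4499) = 74772 + (-14509 + 4499) = 74772 - 10010 = 64762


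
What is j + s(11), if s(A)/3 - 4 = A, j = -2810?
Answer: -2765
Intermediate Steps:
s(A) = 12 + 3*A
j + s(11) = -2810 + (12 + 3*11) = -2810 + (12 + 33) = -2810 + 45 = -2765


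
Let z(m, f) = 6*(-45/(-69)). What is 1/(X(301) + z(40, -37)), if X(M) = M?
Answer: 23/7013 ≈ 0.0032796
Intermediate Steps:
z(m, f) = 90/23 (z(m, f) = 6*(-45*(-1/69)) = 6*(15/23) = 90/23)
1/(X(301) + z(40, -37)) = 1/(301 + 90/23) = 1/(7013/23) = 23/7013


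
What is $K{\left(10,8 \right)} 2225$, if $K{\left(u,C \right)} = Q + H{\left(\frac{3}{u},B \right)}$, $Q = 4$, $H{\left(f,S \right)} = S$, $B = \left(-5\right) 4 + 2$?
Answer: $-31150$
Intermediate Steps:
$B = -18$ ($B = -20 + 2 = -18$)
$K{\left(u,C \right)} = -14$ ($K{\left(u,C \right)} = 4 - 18 = -14$)
$K{\left(10,8 \right)} 2225 = \left(-14\right) 2225 = -31150$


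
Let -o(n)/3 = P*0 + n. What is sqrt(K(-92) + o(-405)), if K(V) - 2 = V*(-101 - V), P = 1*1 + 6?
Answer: sqrt(2045) ≈ 45.222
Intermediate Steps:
P = 7 (P = 1 + 6 = 7)
o(n) = -3*n (o(n) = -3*(7*0 + n) = -3*(0 + n) = -3*n)
K(V) = 2 + V*(-101 - V)
sqrt(K(-92) + o(-405)) = sqrt((2 - 1*(-92)**2 - 101*(-92)) - 3*(-405)) = sqrt((2 - 1*8464 + 9292) + 1215) = sqrt((2 - 8464 + 9292) + 1215) = sqrt(830 + 1215) = sqrt(2045)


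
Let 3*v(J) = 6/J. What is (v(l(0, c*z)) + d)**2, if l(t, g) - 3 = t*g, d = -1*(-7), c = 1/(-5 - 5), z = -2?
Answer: 529/9 ≈ 58.778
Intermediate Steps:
c = -1/10 (c = 1/(-10) = -1/10 ≈ -0.10000)
d = 7
l(t, g) = 3 + g*t (l(t, g) = 3 + t*g = 3 + g*t)
v(J) = 2/J (v(J) = (6/J)/3 = 2/J)
(v(l(0, c*z)) + d)**2 = (2/(3 - 1/10*(-2)*0) + 7)**2 = (2/(3 + (1/5)*0) + 7)**2 = (2/(3 + 0) + 7)**2 = (2/3 + 7)**2 = (23/3)**2 = 529/9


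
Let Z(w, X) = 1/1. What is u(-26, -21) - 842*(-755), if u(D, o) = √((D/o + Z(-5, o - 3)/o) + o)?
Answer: 635710 + 4*I*√546/21 ≈ 6.3571e+5 + 4.4508*I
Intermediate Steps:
Z(w, X) = 1
u(D, o) = √(o + 1/o + D/o) (u(D, o) = √((D/o + 1/o) + o) = √((1/o + D/o) + o) = √(o + 1/o + D/o))
u(-26, -21) - 842*(-755) = √((1 - 26 + (-21)²)/(-21)) - 842*(-755) = √(-(1 - 26 + 441)/21) + 635710 = √(-1/21*416) + 635710 = √(-416/21) + 635710 = 4*I*√546/21 + 635710 = 635710 + 4*I*√546/21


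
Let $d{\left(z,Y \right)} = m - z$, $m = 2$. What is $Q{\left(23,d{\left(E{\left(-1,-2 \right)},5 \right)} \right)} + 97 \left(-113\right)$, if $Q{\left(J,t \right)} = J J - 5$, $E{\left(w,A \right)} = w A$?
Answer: $-10437$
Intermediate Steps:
$E{\left(w,A \right)} = A w$
$d{\left(z,Y \right)} = 2 - z$
$Q{\left(J,t \right)} = -5 + J^{2}$ ($Q{\left(J,t \right)} = J^{2} - 5 = -5 + J^{2}$)
$Q{\left(23,d{\left(E{\left(-1,-2 \right)},5 \right)} \right)} + 97 \left(-113\right) = \left(-5 + 23^{2}\right) + 97 \left(-113\right) = \left(-5 + 529\right) - 10961 = 524 - 10961 = -10437$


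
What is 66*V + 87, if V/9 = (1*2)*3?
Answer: 3651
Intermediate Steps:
V = 54 (V = 9*((1*2)*3) = 9*(2*3) = 9*6 = 54)
66*V + 87 = 66*54 + 87 = 3564 + 87 = 3651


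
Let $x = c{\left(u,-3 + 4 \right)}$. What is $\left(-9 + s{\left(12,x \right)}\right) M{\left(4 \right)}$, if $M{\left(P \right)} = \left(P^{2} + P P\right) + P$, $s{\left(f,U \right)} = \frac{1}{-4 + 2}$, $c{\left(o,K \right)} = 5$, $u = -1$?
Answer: $-342$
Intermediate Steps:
$x = 5$
$s{\left(f,U \right)} = - \frac{1}{2}$ ($s{\left(f,U \right)} = \frac{1}{-2} = - \frac{1}{2}$)
$M{\left(P \right)} = P + 2 P^{2}$ ($M{\left(P \right)} = \left(P^{2} + P^{2}\right) + P = 2 P^{2} + P = P + 2 P^{2}$)
$\left(-9 + s{\left(12,x \right)}\right) M{\left(4 \right)} = \left(-9 - \frac{1}{2}\right) 4 \left(1 + 2 \cdot 4\right) = - \frac{19 \cdot 4 \left(1 + 8\right)}{2} = - \frac{19 \cdot 4 \cdot 9}{2} = \left(- \frac{19}{2}\right) 36 = -342$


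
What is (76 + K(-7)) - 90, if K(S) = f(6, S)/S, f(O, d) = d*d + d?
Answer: -20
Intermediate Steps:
f(O, d) = d + d² (f(O, d) = d² + d = d + d²)
K(S) = 1 + S (K(S) = (S*(1 + S))/S = 1 + S)
(76 + K(-7)) - 90 = (76 + (1 - 7)) - 90 = (76 - 6) - 90 = 70 - 90 = -20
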